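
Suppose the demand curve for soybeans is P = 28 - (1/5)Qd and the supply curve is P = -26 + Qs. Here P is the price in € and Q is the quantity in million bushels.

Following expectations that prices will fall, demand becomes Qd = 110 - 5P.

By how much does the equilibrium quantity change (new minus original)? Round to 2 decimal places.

-5.00

Original equilibrium: 140 - 5P = P + 26 gives 114 = 6P, so P = 19 and Q = 45.
After the shift, demand is Qd = 110 - 5P and supply is Qs = P + 26.
Equate the new curves: 110 - 5P = P + 26, giving 84 = 6P, P = 14, Q = 40.
ΔQ = 40 − 45 = -5.00.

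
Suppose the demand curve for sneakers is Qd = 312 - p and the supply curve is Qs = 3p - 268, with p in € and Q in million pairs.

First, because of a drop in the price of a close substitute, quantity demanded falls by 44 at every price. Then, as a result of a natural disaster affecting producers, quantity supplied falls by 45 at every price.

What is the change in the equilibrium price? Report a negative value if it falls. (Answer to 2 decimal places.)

+0.25

Before the shock: 312 - p = 3p - 268 ⇒ 580 = 4p ⇒ p = 145, Q = 167.
With the change applied: demand Qd = 268 - p, supply Qs = 3p - 313.
Setting them equal: 268 - p = 3p - 313 → 581 = 4p, so p = 145.25 and Q = 122.75.
Δp = 145.25 − 145 = +0.25.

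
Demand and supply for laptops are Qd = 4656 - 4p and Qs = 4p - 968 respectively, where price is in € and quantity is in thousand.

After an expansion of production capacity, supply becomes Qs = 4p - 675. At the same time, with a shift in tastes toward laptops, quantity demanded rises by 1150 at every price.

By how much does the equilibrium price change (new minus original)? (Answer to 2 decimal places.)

Initially, 4656 - 4p = 4p - 968, so 5624 = 8p and p = 703, Q = 1844.
After the shift, demand is Qd = 5806 - 4p and supply is Qs = 4p - 675.
Equate the new curves: 5806 - 4p = 4p - 675, giving 6481 = 8p, p = 810.125, Q = 2565.5.
Δp = 810.125 − 703 = +107.13.

+107.13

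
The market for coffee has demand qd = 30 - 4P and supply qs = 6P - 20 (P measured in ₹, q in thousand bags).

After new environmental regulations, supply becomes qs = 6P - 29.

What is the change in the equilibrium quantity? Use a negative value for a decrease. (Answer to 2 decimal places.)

-3.60

Before the shock: 30 - 4P = 6P - 20 ⇒ 50 = 10P ⇒ P = 5, q = 10.
The shock moves the curves to qd = 30 - 4P and qs = 6P - 29.
New equilibrium: 30 - 4P = 6P - 29 ⇒ 59 = 10P ⇒ P = 5.9, q = 6.4.
Δq = 6.4 − 10 = -3.60.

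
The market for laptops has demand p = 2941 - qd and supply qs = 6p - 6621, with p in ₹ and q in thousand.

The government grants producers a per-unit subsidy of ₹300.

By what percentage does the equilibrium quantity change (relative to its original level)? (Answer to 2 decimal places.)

Before the shock: 2941 - p = 6p - 6621 ⇒ 9562 = 7p ⇒ p = 1366, q = 1575.
Since sellers receive the price plus the subsidy, the effective supply curve becomes qs = 6p - 4821.
New equilibrium: 2941 - p = 6p - 4821 ⇒ 7762 = 7p ⇒ p = 7762/7 ≈ 1108.8571, q = 12825/7 ≈ 1832.1429.
%Δq = (1832.1429 − 1575) / 1575 × 100 = +16.33%.

+16.33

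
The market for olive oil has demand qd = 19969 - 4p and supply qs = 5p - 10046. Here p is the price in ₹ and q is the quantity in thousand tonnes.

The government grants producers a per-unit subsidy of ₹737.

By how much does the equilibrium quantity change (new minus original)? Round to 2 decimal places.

Initially, 19969 - 4p = 5p - 10046, so 30015 = 9p and p = 3335, q = 6629.
Since sellers receive the price plus the subsidy, the effective supply curve becomes qs = 5p - 6361.
Setting them equal: 19969 - 4p = 5p - 6361 → 26330 = 9p, so p = 26330/9 ≈ 2925.5556 and q = 74401/9 ≈ 8266.7778.
Δq = 8266.7778 − 6629 = +1637.78.

+1637.78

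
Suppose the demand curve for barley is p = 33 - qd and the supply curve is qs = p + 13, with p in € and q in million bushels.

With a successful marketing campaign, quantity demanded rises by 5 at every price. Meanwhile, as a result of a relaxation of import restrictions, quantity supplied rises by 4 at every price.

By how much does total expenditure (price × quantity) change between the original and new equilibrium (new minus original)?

Initially, 33 - p = p + 13, so 20 = 2p and p = 10, q = 23.
The new curves are qd = 38 - p (demand) and qs = p + 17 (supply).
New equilibrium: 38 - p = p + 17 ⇒ 21 = 2p ⇒ p = 10.5, q = 27.5.
Expenditure moves from 10×23 = 230 to 10.5×27.5 = 288.75; change = +58.75.

+58.75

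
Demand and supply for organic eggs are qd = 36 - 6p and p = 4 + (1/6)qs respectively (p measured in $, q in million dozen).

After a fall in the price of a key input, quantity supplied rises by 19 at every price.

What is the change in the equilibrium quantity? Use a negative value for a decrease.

+9.5

Before the shock: 36 - 6p = 6p - 24 ⇒ 60 = 12p ⇒ p = 5, q = 6.
The new curves are qd = 36 - 6p (demand) and qs = 6p - 5 (supply).
Equate the new curves: 36 - 6p = 6p - 5, giving 41 = 12p, p = 41/12 ≈ 3.4167, q = 15.5.
Δq = 15.5 − 6 = +9.5.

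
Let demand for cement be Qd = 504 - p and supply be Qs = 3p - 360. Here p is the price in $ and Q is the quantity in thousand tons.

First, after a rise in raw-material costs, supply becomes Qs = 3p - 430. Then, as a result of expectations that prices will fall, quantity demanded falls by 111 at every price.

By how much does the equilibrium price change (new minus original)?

Solve the original market: 504 - p = 3p - 360, hence p = 216 and Q = 288.
The new curves are Qd = 393 - p (demand) and Qs = 3p - 430 (supply).
Equate the new curves: 393 - p = 3p - 430, giving 823 = 4p, p = 205.75, Q = 187.25.
Δp = 205.75 − 216 = -10.25.

-10.25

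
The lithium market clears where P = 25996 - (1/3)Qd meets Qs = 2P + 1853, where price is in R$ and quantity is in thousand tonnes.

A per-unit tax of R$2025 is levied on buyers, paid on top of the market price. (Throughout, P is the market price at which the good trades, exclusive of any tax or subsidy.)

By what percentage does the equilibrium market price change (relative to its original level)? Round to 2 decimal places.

-7.98

Initially, 77988 - 3P = 2P + 1853, so 76135 = 5P and P = 15227, Q = 32307.
Since buyers pay the price plus the tax, the effective demand curve becomes Qd = 71913 - 3P.
Clearing the new market: 71913 - 3P = 2P + 1853, so P = 14012 and Q = 29877.
%ΔP = (14012 − 15227) / 15227 × 100 = -7.98%.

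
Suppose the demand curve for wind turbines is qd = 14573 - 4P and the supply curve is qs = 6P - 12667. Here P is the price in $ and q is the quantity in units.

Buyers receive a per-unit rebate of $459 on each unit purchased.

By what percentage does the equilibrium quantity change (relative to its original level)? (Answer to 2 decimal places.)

+29.96

Before the shock: 14573 - 4P = 6P - 12667 ⇒ 27240 = 10P ⇒ P = 2724, q = 3677.
Since buyers' out-of-pocket price is the market price minus the rebate, the effective demand curve becomes qd = 16409 - 4P.
Equate the new curves: 16409 - 4P = 6P - 12667, giving 29076 = 10P, P = 2907.6, q = 4778.6.
%Δq = (4778.6 − 3677) / 3677 × 100 = +29.96%.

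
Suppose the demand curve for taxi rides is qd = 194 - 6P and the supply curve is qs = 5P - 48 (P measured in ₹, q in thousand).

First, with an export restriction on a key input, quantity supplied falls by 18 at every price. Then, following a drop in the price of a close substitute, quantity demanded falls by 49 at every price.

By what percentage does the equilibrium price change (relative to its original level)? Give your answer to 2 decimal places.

Before the shock: 194 - 6P = 5P - 48 ⇒ 242 = 11P ⇒ P = 22, q = 62.
After the shift, demand is qd = 145 - 6P and supply is qs = 5P - 66.
New equilibrium: 145 - 6P = 5P - 66 ⇒ 211 = 11P ⇒ P = 211/11 ≈ 19.1818, q = 329/11 ≈ 29.9091.
%ΔP = (19.1818 − 22) / 22 × 100 = -12.81%.

-12.81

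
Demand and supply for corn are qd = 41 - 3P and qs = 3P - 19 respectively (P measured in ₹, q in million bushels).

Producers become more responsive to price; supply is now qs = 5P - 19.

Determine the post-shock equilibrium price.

7.5

Original equilibrium: 41 - 3P = 3P - 19 gives 60 = 6P, so P = 10 and q = 11.
The shock moves the curves to qd = 41 - 3P and qs = 5P - 19.
Setting them equal: 41 - 3P = 5P - 19 → 60 = 8P, so P = 7.5 and q = 18.5.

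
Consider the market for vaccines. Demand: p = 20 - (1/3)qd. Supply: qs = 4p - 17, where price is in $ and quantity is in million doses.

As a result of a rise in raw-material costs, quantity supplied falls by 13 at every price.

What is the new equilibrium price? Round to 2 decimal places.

12.86

Original equilibrium: 60 - 3p = 4p - 17 gives 77 = 7p, so p = 11 and q = 27.
The shock moves the curves to qd = 60 - 3p and qs = 4p - 30.
Equate the new curves: 60 - 3p = 4p - 30, giving 90 = 7p, p = 90/7 ≈ 12.8571, q = 150/7 ≈ 21.4286.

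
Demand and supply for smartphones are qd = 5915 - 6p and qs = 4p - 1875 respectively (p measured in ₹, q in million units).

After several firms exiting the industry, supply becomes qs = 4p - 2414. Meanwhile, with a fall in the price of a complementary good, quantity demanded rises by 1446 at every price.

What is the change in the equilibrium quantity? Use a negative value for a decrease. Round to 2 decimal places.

Solve the original market: 5915 - 6p = 4p - 1875, hence p = 779 and q = 1241.
With the change applied: demand qd = 7361 - 6p, supply qs = 4p - 2414.
Setting them equal: 7361 - 6p = 4p - 2414 → 9775 = 10p, so p = 977.5 and q = 1496.
Δq = 1496 − 1241 = +255.00.

+255.00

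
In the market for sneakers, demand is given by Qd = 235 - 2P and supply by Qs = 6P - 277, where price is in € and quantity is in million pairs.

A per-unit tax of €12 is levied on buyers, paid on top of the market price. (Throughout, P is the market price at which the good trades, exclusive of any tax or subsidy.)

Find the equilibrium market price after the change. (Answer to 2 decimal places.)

61.00

Solve the original market: 235 - 2P = 6P - 277, hence P = 64 and Q = 107.
Since buyers pay the price plus the tax, the effective demand curve becomes Qd = 211 - 2P.
Clearing the new market: 211 - 2P = 6P - 277, so P = 61 and Q = 89.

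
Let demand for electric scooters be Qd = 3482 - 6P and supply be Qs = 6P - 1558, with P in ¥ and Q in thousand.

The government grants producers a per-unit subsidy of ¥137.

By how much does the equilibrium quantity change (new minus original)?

+411

Before the shock: 3482 - 6P = 6P - 1558 ⇒ 5040 = 12P ⇒ P = 420, Q = 962.
Since sellers receive the price plus the subsidy, the effective supply curve becomes Qs = 6P - 736.
New equilibrium: 3482 - 6P = 6P - 736 ⇒ 4218 = 12P ⇒ P = 351.5, Q = 1373.
ΔQ = 1373 − 962 = +411.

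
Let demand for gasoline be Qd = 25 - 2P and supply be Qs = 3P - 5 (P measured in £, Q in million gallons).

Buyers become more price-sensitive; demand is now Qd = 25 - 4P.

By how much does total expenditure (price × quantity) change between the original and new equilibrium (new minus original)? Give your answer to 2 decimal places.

Before the shock: 25 - 2P = 3P - 5 ⇒ 30 = 5P ⇒ P = 6, Q = 13.
The new curves are Qd = 25 - 4P (demand) and Qs = 3P - 5 (supply).
New equilibrium: 25 - 4P = 3P - 5 ⇒ 30 = 7P ⇒ P = 30/7 ≈ 4.2857, Q = 55/7 ≈ 7.8571.
Expenditure moves from 6×13 = 78 to 4.2857×7.8571 = 33.6735; change = -44.33.

-44.33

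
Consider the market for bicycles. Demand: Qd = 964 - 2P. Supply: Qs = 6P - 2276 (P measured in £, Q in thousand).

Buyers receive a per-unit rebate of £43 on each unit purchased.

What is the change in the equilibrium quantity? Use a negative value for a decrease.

Original equilibrium: 964 - 2P = 6P - 2276 gives 3240 = 8P, so P = 405 and Q = 154.
Since buyers' out-of-pocket price is the market price minus the rebate, the effective demand curve becomes Qd = 1050 - 2P.
Clearing the new market: 1050 - 2P = 6P - 2276, so P = 415.75 and Q = 218.5.
ΔQ = 218.5 − 154 = +64.5.

+64.5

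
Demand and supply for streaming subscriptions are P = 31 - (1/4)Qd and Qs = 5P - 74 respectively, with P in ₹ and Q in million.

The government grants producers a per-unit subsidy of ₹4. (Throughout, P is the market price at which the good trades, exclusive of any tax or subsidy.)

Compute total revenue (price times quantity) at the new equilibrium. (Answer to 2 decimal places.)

Initially, 124 - 4P = 5P - 74, so 198 = 9P and P = 22, Q = 36.
Since sellers receive the price plus the subsidy, the effective supply curve becomes Qs = 5P - 54.
Clearing the new market: 124 - 4P = 5P - 54, so P = 178/9 ≈ 19.7778 and Q = 404/9 ≈ 44.8889.
New expenditure = 19.7778 × 44.8889 = 887.80.

887.80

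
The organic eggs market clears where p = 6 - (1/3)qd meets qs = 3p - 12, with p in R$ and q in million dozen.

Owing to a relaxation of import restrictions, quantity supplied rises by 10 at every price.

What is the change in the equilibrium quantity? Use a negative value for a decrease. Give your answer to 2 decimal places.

+5.00

Original equilibrium: 18 - 3p = 3p - 12 gives 30 = 6p, so p = 5 and q = 3.
The shock moves the curves to qd = 18 - 3p and qs = 3p - 2.
New equilibrium: 18 - 3p = 3p - 2 ⇒ 20 = 6p ⇒ p = 10/3 ≈ 3.3333, q = 8.
Δq = 8 − 3 = +5.00.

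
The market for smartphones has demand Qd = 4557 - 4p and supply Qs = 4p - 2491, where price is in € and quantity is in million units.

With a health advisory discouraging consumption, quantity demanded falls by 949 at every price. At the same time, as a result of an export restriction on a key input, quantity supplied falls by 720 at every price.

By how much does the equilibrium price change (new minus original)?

-28.625

Before the shock: 4557 - 4p = 4p - 2491 ⇒ 7048 = 8p ⇒ p = 881, Q = 1033.
The shock moves the curves to Qd = 3608 - 4p and Qs = 4p - 3211.
Clearing the new market: 3608 - 4p = 4p - 3211, so p = 852.375 and Q = 198.5.
Δp = 852.375 − 881 = -28.625.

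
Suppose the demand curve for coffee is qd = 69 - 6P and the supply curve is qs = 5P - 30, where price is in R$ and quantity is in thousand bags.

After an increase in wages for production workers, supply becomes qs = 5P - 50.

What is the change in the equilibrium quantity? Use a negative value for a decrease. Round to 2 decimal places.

-10.91

Original equilibrium: 69 - 6P = 5P - 30 gives 99 = 11P, so P = 9 and q = 15.
After the shift, demand is qd = 69 - 6P and supply is qs = 5P - 50.
Equate the new curves: 69 - 6P = 5P - 50, giving 119 = 11P, P = 119/11 ≈ 10.8182, q = 45/11 ≈ 4.0909.
Δq = 4.0909 − 15 = -10.91.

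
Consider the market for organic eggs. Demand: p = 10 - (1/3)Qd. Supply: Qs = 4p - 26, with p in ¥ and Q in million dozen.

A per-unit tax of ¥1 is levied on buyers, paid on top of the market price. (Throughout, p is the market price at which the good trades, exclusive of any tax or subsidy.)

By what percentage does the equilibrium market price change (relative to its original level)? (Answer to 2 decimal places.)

Initially, 30 - 3p = 4p - 26, so 56 = 7p and p = 8, Q = 6.
Since buyers pay the price plus the tax, the effective demand curve becomes Qd = 27 - 3p.
Equate the new curves: 27 - 3p = 4p - 26, giving 53 = 7p, p = 53/7 ≈ 7.5714, Q = 30/7 ≈ 4.2857.
%Δp = (7.5714 − 8) / 8 × 100 = -5.36%.

-5.36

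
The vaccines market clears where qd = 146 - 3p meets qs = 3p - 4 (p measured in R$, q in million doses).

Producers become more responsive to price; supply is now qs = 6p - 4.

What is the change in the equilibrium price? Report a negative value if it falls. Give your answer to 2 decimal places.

Initially, 146 - 3p = 3p - 4, so 150 = 6p and p = 25, q = 71.
The new curves are qd = 146 - 3p (demand) and qs = 6p - 4 (supply).
Clearing the new market: 146 - 3p = 6p - 4, so p = 50/3 ≈ 16.6667 and q = 96.
Δp = 16.6667 − 25 = -8.33.

-8.33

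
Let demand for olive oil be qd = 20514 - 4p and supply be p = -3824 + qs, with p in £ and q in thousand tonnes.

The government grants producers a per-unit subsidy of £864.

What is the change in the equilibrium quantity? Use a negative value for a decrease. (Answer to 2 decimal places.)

Original equilibrium: 20514 - 4p = p + 3824 gives 16690 = 5p, so p = 3338 and q = 7162.
Since sellers receive the price plus the subsidy, the effective supply curve becomes qs = p + 4688.
Equate the new curves: 20514 - 4p = p + 4688, giving 15826 = 5p, p = 3165.2, q = 7853.2.
Δq = 7853.2 − 7162 = +691.20.

+691.20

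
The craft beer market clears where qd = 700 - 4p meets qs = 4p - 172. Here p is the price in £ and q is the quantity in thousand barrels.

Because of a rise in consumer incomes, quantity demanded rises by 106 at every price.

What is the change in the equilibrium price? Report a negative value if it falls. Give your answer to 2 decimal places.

Solve the original market: 700 - 4p = 4p - 172, hence p = 109 and q = 264.
The shock moves the curves to qd = 806 - 4p and qs = 4p - 172.
Setting them equal: 806 - 4p = 4p - 172 → 978 = 8p, so p = 122.25 and q = 317.
Δp = 122.25 − 109 = +13.25.

+13.25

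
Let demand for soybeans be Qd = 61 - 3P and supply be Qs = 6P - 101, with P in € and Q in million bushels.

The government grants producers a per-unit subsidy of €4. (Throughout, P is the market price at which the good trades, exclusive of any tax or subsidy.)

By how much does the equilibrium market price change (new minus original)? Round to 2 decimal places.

Initially, 61 - 3P = 6P - 101, so 162 = 9P and P = 18, Q = 7.
Since sellers receive the price plus the subsidy, the effective supply curve becomes Qs = 6P - 77.
New equilibrium: 61 - 3P = 6P - 77 ⇒ 138 = 9P ⇒ P = 46/3 ≈ 15.3333, Q = 15.
ΔP = 15.3333 − 18 = -2.67.

-2.67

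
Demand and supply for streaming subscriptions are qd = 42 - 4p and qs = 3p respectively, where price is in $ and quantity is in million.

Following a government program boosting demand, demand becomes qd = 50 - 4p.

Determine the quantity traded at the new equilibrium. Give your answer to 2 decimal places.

21.43

Initially, 42 - 4p = 3p, so 42 = 7p and p = 6, q = 18.
The new curves are qd = 50 - 4p (demand) and qs = 3p (supply).
Equate the new curves: 50 - 4p = 3p, giving 50 = 7p, p = 50/7 ≈ 7.1429, q = 150/7 ≈ 21.4286.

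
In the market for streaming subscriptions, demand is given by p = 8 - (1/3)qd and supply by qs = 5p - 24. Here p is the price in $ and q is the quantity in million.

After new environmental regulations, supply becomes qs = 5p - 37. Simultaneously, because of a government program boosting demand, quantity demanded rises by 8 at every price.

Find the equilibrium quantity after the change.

6.125

Solve the original market: 24 - 3p = 5p - 24, hence p = 6 and q = 6.
The new curves are qd = 32 - 3p (demand) and qs = 5p - 37 (supply).
New equilibrium: 32 - 3p = 5p - 37 ⇒ 69 = 8p ⇒ p = 8.625, q = 6.125.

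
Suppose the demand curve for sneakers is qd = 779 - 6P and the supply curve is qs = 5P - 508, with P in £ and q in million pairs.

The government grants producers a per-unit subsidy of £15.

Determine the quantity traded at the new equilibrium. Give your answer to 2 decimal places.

117.91

Solve the original market: 779 - 6P = 5P - 508, hence P = 117 and q = 77.
Since sellers receive the price plus the subsidy, the effective supply curve becomes qs = 5P - 433.
Setting them equal: 779 - 6P = 5P - 433 → 1212 = 11P, so P = 1212/11 ≈ 110.1818 and q = 1297/11 ≈ 117.9091.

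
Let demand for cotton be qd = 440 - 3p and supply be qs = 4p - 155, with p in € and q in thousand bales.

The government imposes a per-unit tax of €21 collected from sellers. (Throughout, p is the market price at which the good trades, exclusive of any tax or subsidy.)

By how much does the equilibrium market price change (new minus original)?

+12

Original equilibrium: 440 - 3p = 4p - 155 gives 595 = 7p, so p = 85 and q = 185.
Since sellers keep the price net of the tax, the effective supply curve becomes qs = 4p - 239.
New equilibrium: 440 - 3p = 4p - 239 ⇒ 679 = 7p ⇒ p = 97, q = 149.
Δp = 97 − 85 = +12.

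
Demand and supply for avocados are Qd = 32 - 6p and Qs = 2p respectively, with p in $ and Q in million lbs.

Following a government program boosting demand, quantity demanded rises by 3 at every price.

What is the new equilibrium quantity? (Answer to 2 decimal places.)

8.75

Solve the original market: 32 - 6p = 2p, hence p = 4 and Q = 8.
The new curves are Qd = 35 - 6p (demand) and Qs = 2p (supply).
Setting them equal: 35 - 6p = 2p → 35 = 8p, so p = 4.375 and Q = 8.75.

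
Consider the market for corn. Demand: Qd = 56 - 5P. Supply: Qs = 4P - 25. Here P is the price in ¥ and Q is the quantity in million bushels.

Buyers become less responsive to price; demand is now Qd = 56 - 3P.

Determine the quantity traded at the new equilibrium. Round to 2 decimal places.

Initially, 56 - 5P = 4P - 25, so 81 = 9P and P = 9, Q = 11.
The new curves are Qd = 56 - 3P (demand) and Qs = 4P - 25 (supply).
Clearing the new market: 56 - 3P = 4P - 25, so P = 81/7 ≈ 11.5714 and Q = 149/7 ≈ 21.2857.

21.29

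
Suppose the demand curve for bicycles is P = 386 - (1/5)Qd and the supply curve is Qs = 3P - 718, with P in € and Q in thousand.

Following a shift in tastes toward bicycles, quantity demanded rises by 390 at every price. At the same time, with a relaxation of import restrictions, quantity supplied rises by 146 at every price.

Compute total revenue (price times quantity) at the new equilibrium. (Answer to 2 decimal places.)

185268.75

Before the shock: 1930 - 5P = 3P - 718 ⇒ 2648 = 8P ⇒ P = 331, Q = 275.
The shock moves the curves to Qd = 2320 - 5P and Qs = 3P - 572.
Setting them equal: 2320 - 5P = 3P - 572 → 2892 = 8P, so P = 361.5 and Q = 512.5.
New expenditure = 361.5 × 512.5 = 185268.75.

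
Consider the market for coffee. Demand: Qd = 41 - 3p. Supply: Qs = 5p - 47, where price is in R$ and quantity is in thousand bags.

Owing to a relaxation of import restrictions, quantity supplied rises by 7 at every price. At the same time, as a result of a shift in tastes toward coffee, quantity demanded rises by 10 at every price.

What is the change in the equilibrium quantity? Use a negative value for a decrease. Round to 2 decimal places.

Original equilibrium: 41 - 3p = 5p - 47 gives 88 = 8p, so p = 11 and Q = 8.
The shock moves the curves to Qd = 51 - 3p and Qs = 5p - 40.
New equilibrium: 51 - 3p = 5p - 40 ⇒ 91 = 8p ⇒ p = 11.375, Q = 16.875.
ΔQ = 16.875 − 8 = +8.88.

+8.88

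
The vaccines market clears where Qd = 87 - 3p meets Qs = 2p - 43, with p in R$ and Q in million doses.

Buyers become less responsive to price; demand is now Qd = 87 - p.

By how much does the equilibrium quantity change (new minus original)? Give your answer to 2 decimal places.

+34.67

Solve the original market: 87 - 3p = 2p - 43, hence p = 26 and Q = 9.
With the change applied: demand Qd = 87 - p, supply Qs = 2p - 43.
Setting them equal: 87 - p = 2p - 43 → 130 = 3p, so p = 130/3 ≈ 43.3333 and Q = 131/3 ≈ 43.6667.
ΔQ = 43.6667 − 9 = +34.67.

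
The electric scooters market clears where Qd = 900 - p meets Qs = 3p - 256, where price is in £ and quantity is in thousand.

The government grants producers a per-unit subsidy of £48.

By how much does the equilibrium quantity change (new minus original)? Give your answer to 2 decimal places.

+36.00

Original equilibrium: 900 - p = 3p - 256 gives 1156 = 4p, so p = 289 and Q = 611.
Since sellers receive the price plus the subsidy, the effective supply curve becomes Qs = 3p - 112.
Clearing the new market: 900 - p = 3p - 112, so p = 253 and Q = 647.
ΔQ = 647 − 611 = +36.00.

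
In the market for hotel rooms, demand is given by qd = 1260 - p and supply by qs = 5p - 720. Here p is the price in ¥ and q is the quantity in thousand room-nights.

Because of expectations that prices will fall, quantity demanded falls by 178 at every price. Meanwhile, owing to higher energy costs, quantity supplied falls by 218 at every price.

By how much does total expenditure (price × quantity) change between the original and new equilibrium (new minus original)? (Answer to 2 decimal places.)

Initially, 1260 - p = 5p - 720, so 1980 = 6p and p = 330, q = 930.
The new curves are qd = 1082 - p (demand) and qs = 5p - 938 (supply).
New equilibrium: 1082 - p = 5p - 938 ⇒ 2020 = 6p ⇒ p = 1010/3 ≈ 336.6667, q = 2236/3 ≈ 745.3333.
Expenditure moves from 330×930 = 306900 to 336.6667×745.3333 = 250928.8889; change = -55971.11.

-55971.11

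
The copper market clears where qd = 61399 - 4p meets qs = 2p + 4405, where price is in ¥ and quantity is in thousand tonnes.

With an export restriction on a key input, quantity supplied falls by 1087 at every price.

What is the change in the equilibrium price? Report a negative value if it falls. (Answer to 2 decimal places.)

Original equilibrium: 61399 - 4p = 2p + 4405 gives 56994 = 6p, so p = 9499 and q = 23403.
The new curves are qd = 61399 - 4p (demand) and qs = 2p + 3318 (supply).
Clearing the new market: 61399 - 4p = 2p + 3318, so p = 58081/6 ≈ 9680.1667 and q = 68035/3 ≈ 22678.3333.
Δp = 9680.1667 − 9499 = +181.17.

+181.17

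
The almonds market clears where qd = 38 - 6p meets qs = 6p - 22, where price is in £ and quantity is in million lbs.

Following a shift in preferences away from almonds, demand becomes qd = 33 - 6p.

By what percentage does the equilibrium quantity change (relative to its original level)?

Solve the original market: 38 - 6p = 6p - 22, hence p = 5 and q = 8.
With the change applied: demand qd = 33 - 6p, supply qs = 6p - 22.
Setting them equal: 33 - 6p = 6p - 22 → 55 = 12p, so p = 55/12 ≈ 4.5833 and q = 5.5.
%Δq = (5.5 − 8) / 8 × 100 = -31.25%.

-31.25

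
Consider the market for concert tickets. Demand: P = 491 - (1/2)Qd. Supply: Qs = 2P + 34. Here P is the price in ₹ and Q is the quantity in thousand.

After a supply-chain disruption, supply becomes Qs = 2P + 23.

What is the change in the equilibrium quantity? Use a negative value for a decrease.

-5.5

Initially, 982 - 2P = 2P + 34, so 948 = 4P and P = 237, Q = 508.
After the shift, demand is Qd = 982 - 2P and supply is Qs = 2P + 23.
Clearing the new market: 982 - 2P = 2P + 23, so P = 239.75 and Q = 502.5.
ΔQ = 502.5 − 508 = -5.5.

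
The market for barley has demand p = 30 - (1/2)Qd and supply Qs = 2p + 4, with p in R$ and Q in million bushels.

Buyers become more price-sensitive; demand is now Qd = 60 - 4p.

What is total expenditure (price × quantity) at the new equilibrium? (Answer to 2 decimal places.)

211.56

Solve the original market: 60 - 2p = 2p + 4, hence p = 14 and Q = 32.
The shock moves the curves to Qd = 60 - 4p and Qs = 2p + 4.
New equilibrium: 60 - 4p = 2p + 4 ⇒ 56 = 6p ⇒ p = 28/3 ≈ 9.3333, Q = 68/3 ≈ 22.6667.
New expenditure = 9.3333 × 22.6667 = 211.56.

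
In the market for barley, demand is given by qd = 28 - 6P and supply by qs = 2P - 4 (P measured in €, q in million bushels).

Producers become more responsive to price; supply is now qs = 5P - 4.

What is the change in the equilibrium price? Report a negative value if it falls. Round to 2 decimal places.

-1.09

Original equilibrium: 28 - 6P = 2P - 4 gives 32 = 8P, so P = 4 and q = 4.
The new curves are qd = 28 - 6P (demand) and qs = 5P - 4 (supply).
Setting them equal: 28 - 6P = 5P - 4 → 32 = 11P, so P = 32/11 ≈ 2.9091 and q = 116/11 ≈ 10.5455.
ΔP = 2.9091 − 4 = -1.09.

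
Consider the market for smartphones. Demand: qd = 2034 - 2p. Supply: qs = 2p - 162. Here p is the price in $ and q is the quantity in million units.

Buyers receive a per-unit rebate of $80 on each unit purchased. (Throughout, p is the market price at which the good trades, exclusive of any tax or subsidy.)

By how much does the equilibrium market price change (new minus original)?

Original equilibrium: 2034 - 2p = 2p - 162 gives 2196 = 4p, so p = 549 and q = 936.
Since buyers' out-of-pocket price is the market price minus the rebate, the effective demand curve becomes qd = 2194 - 2p.
Setting them equal: 2194 - 2p = 2p - 162 → 2356 = 4p, so p = 589 and q = 1016.
Δp = 589 − 549 = +40.

+40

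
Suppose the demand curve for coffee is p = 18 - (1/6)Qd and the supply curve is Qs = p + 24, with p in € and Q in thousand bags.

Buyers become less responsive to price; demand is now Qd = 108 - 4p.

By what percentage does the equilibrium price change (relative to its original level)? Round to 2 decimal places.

+40.00

Original equilibrium: 108 - 6p = p + 24 gives 84 = 7p, so p = 12 and Q = 36.
The new curves are Qd = 108 - 4p (demand) and Qs = p + 24 (supply).
New equilibrium: 108 - 4p = p + 24 ⇒ 84 = 5p ⇒ p = 16.8, Q = 40.8.
%Δp = (16.8 − 12) / 12 × 100 = +40.00%.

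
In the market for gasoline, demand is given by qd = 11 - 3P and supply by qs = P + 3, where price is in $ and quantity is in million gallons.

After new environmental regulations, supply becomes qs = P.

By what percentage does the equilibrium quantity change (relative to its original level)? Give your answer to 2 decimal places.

Before the shock: 11 - 3P = P + 3 ⇒ 8 = 4P ⇒ P = 2, q = 5.
With the change applied: demand qd = 11 - 3P, supply qs = P.
Setting them equal: 11 - 3P = P → 11 = 4P, so P = 2.75 and q = 2.75.
%Δq = (2.75 − 5) / 5 × 100 = -45.00%.

-45.00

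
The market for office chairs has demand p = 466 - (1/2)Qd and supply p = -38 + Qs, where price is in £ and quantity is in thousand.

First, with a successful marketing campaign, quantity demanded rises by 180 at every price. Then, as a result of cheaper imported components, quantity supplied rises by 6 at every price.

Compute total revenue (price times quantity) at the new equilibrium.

Before the shock: 932 - 2p = p + 38 ⇒ 894 = 3p ⇒ p = 298, Q = 336.
The shock moves the curves to Qd = 1112 - 2p and Qs = p + 44.
New equilibrium: 1112 - 2p = p + 44 ⇒ 1068 = 3p ⇒ p = 356, Q = 400.
New expenditure = 356 × 400 = 142400.

142400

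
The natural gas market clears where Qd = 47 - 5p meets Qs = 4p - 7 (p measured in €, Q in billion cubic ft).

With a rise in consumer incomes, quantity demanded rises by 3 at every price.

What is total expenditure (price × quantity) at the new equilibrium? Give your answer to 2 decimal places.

116.11

Solve the original market: 47 - 5p = 4p - 7, hence p = 6 and Q = 17.
With the change applied: demand Qd = 50 - 5p, supply Qs = 4p - 7.
Equate the new curves: 50 - 5p = 4p - 7, giving 57 = 9p, p = 19/3 ≈ 6.3333, Q = 55/3 ≈ 18.3333.
New expenditure = 6.3333 × 18.3333 = 116.11.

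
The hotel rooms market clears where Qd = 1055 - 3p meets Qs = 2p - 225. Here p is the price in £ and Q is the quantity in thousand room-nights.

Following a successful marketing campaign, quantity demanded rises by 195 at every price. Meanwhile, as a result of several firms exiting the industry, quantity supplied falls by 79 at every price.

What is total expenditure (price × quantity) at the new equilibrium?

98710.08

Before the shock: 1055 - 3p = 2p - 225 ⇒ 1280 = 5p ⇒ p = 256, Q = 287.
With the change applied: demand Qd = 1250 - 3p, supply Qs = 2p - 304.
Clearing the new market: 1250 - 3p = 2p - 304, so p = 310.8 and Q = 317.6.
New expenditure = 310.8 × 317.6 = 98710.08.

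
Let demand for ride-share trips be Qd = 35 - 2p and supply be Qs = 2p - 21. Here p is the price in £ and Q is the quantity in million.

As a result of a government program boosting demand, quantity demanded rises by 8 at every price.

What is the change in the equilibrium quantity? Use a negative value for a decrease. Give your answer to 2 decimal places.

Before the shock: 35 - 2p = 2p - 21 ⇒ 56 = 4p ⇒ p = 14, Q = 7.
The new curves are Qd = 43 - 2p (demand) and Qs = 2p - 21 (supply).
Setting them equal: 43 - 2p = 2p - 21 → 64 = 4p, so p = 16 and Q = 11.
ΔQ = 11 − 7 = +4.00.

+4.00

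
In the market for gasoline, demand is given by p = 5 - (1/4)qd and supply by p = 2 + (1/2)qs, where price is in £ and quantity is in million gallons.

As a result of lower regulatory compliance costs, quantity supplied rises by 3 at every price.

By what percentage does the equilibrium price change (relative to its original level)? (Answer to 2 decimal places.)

Initially, 20 - 4p = 2p - 4, so 24 = 6p and p = 4, q = 4.
With the change applied: demand qd = 20 - 4p, supply qs = 2p - 1.
Clearing the new market: 20 - 4p = 2p - 1, so p = 3.5 and q = 6.
%Δp = (3.5 − 4) / 4 × 100 = -12.50%.

-12.50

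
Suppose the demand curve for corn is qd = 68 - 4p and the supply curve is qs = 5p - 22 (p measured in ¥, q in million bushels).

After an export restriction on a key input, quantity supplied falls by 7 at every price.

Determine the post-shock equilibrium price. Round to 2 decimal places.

Before the shock: 68 - 4p = 5p - 22 ⇒ 90 = 9p ⇒ p = 10, q = 28.
After the shift, demand is qd = 68 - 4p and supply is qs = 5p - 29.
Setting them equal: 68 - 4p = 5p - 29 → 97 = 9p, so p = 97/9 ≈ 10.7778 and q = 224/9 ≈ 24.8889.

10.78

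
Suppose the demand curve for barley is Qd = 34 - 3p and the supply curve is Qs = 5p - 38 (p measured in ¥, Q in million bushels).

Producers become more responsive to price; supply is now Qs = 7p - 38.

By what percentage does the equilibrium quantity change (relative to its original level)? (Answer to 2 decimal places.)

+77.14

Initially, 34 - 3p = 5p - 38, so 72 = 8p and p = 9, Q = 7.
After the shift, demand is Qd = 34 - 3p and supply is Qs = 7p - 38.
Clearing the new market: 34 - 3p = 7p - 38, so p = 7.2 and Q = 12.4.
%ΔQ = (12.4 − 7) / 7 × 100 = +77.14%.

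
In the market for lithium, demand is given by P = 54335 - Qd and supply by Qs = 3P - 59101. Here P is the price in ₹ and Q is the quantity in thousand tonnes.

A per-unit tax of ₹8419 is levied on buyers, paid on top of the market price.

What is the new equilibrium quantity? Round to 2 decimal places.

Before the shock: 54335 - P = 3P - 59101 ⇒ 113436 = 4P ⇒ P = 28359, Q = 25976.
Since buyers pay the price plus the tax, the effective demand curve becomes Qd = 45916 - P.
Equate the new curves: 45916 - P = 3P - 59101, giving 105017 = 4P, P = 26254.25, Q = 19661.75.

19661.75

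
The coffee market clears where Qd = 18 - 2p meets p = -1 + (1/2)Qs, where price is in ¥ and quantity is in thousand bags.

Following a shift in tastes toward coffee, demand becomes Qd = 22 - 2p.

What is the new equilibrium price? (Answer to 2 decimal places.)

Original equilibrium: 18 - 2p = 2p + 2 gives 16 = 4p, so p = 4 and Q = 10.
With the change applied: demand Qd = 22 - 2p, supply Qs = 2p + 2.
Setting them equal: 22 - 2p = 2p + 2 → 20 = 4p, so p = 5 and Q = 12.

5.00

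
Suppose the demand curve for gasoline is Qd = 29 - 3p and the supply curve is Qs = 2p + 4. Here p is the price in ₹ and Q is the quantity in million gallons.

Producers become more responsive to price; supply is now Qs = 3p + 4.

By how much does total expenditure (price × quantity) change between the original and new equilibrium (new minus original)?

-1.25

Before the shock: 29 - 3p = 2p + 4 ⇒ 25 = 5p ⇒ p = 5, Q = 14.
With the change applied: demand Qd = 29 - 3p, supply Qs = 3p + 4.
Equate the new curves: 29 - 3p = 3p + 4, giving 25 = 6p, p = 25/6 ≈ 4.1667, Q = 16.5.
Expenditure moves from 5×14 = 70 to 4.1667×16.5 = 68.75; change = -1.25.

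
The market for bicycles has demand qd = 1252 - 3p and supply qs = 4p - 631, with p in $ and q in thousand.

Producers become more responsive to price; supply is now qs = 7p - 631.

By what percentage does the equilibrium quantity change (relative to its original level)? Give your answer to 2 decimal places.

Before the shock: 1252 - 3p = 4p - 631 ⇒ 1883 = 7p ⇒ p = 269, q = 445.
With the change applied: demand qd = 1252 - 3p, supply qs = 7p - 631.
New equilibrium: 1252 - 3p = 7p - 631 ⇒ 1883 = 10p ⇒ p = 188.3, q = 687.1.
%Δq = (687.1 − 445) / 445 × 100 = +54.40%.

+54.40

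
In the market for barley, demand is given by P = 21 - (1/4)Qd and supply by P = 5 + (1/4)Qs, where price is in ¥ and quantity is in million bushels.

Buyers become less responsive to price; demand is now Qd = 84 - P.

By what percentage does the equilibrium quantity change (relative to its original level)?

+97.5

Before the shock: 84 - 4P = 4P - 20 ⇒ 104 = 8P ⇒ P = 13, Q = 32.
With the change applied: demand Qd = 84 - P, supply Qs = 4P - 20.
Setting them equal: 84 - P = 4P - 20 → 104 = 5P, so P = 20.8 and Q = 63.2.
%ΔQ = (63.2 − 32) / 32 × 100 = +97.5%.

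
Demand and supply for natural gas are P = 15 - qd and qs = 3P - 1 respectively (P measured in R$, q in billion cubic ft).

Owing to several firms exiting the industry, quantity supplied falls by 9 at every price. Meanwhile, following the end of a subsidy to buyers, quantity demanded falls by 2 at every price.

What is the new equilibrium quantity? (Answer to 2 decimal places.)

Solve the original market: 15 - P = 3P - 1, hence P = 4 and q = 11.
After the shift, demand is qd = 13 - P and supply is qs = 3P - 10.
New equilibrium: 13 - P = 3P - 10 ⇒ 23 = 4P ⇒ P = 5.75, q = 7.25.

7.25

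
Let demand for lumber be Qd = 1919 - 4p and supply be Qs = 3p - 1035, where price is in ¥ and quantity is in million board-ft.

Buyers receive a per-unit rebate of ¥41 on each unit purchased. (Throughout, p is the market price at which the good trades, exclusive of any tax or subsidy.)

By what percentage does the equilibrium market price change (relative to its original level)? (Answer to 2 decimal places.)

+5.55

Original equilibrium: 1919 - 4p = 3p - 1035 gives 2954 = 7p, so p = 422 and Q = 231.
Since buyers' out-of-pocket price is the market price minus the rebate, the effective demand curve becomes Qd = 2083 - 4p.
New equilibrium: 2083 - 4p = 3p - 1035 ⇒ 3118 = 7p ⇒ p = 3118/7 ≈ 445.4286, Q = 2109/7 ≈ 301.2857.
%Δp = (445.4286 − 422) / 422 × 100 = +5.55%.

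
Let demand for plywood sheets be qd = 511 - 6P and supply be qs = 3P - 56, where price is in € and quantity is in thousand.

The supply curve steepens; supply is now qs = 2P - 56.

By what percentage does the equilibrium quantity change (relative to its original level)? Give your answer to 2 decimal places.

-35.53

Before the shock: 511 - 6P = 3P - 56 ⇒ 567 = 9P ⇒ P = 63, q = 133.
After the shift, demand is qd = 511 - 6P and supply is qs = 2P - 56.
Equate the new curves: 511 - 6P = 2P - 56, giving 567 = 8P, P = 70.875, q = 85.75.
%Δq = (85.75 − 133) / 133 × 100 = -35.53%.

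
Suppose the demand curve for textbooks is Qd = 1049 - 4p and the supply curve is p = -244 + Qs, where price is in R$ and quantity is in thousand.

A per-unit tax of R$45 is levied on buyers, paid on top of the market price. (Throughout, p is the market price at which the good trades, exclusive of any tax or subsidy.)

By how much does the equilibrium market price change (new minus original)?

-36

Before the shock: 1049 - 4p = p + 244 ⇒ 805 = 5p ⇒ p = 161, Q = 405.
Since buyers pay the price plus the tax, the effective demand curve becomes Qd = 869 - 4p.
Setting them equal: 869 - 4p = p + 244 → 625 = 5p, so p = 125 and Q = 369.
Δp = 125 − 161 = -36.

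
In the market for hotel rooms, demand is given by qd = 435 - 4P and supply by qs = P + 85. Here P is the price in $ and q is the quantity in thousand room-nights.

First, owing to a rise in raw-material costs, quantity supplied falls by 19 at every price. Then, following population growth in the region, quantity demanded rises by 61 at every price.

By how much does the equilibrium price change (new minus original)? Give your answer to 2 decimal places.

+16.00

Before the shock: 435 - 4P = P + 85 ⇒ 350 = 5P ⇒ P = 70, q = 155.
The shock moves the curves to qd = 496 - 4P and qs = P + 66.
Setting them equal: 496 - 4P = P + 66 → 430 = 5P, so P = 86 and q = 152.
ΔP = 86 − 70 = +16.00.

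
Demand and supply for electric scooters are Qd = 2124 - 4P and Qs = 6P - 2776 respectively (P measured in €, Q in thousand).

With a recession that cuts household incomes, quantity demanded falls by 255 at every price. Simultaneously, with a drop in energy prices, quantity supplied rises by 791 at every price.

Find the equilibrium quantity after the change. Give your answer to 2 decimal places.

327.40

Original equilibrium: 2124 - 4P = 6P - 2776 gives 4900 = 10P, so P = 490 and Q = 164.
After the shift, demand is Qd = 1869 - 4P and supply is Qs = 6P - 1985.
Clearing the new market: 1869 - 4P = 6P - 1985, so P = 385.4 and Q = 327.4.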